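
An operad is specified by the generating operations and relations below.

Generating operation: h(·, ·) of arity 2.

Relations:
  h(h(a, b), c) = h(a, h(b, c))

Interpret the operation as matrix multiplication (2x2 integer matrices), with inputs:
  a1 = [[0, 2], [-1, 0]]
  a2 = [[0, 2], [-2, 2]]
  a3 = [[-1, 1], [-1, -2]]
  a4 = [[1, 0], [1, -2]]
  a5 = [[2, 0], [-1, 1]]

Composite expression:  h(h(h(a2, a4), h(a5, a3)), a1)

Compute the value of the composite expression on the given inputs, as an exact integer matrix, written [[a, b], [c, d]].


h(a2, a4) = [[2, -4], [0, -4]]
h(a5, a3) = [[-2, 2], [0, -3]]
h(h(a2, a4), h(a5, a3)) = [[-4, 16], [0, 12]]
h(h(h(a2, a4), h(a5, a3)), a1) = [[-16, -8], [-12, 0]]

[[-16, -8], [-12, 0]]


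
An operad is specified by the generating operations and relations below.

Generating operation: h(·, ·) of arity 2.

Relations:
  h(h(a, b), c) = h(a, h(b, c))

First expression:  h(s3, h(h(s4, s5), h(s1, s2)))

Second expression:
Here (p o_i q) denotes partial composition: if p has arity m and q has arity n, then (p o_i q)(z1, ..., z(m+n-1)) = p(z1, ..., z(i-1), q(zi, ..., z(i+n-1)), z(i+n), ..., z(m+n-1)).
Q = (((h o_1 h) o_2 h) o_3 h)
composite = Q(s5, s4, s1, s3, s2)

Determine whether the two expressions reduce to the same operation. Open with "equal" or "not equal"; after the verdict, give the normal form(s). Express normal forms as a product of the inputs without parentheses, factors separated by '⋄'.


not equal; the first gives s3 ⋄ s4 ⋄ s5 ⋄ s1 ⋄ s2 and the second s5 ⋄ s4 ⋄ s1 ⋄ s3 ⋄ s2

The first expression, normalized: s3 ⋄ s4 ⋄ s5 ⋄ s1 ⋄ s2
The second expression, normalized: s5 ⋄ s4 ⋄ s1 ⋄ s3 ⋄ s2
The normal forms differ: not equal.


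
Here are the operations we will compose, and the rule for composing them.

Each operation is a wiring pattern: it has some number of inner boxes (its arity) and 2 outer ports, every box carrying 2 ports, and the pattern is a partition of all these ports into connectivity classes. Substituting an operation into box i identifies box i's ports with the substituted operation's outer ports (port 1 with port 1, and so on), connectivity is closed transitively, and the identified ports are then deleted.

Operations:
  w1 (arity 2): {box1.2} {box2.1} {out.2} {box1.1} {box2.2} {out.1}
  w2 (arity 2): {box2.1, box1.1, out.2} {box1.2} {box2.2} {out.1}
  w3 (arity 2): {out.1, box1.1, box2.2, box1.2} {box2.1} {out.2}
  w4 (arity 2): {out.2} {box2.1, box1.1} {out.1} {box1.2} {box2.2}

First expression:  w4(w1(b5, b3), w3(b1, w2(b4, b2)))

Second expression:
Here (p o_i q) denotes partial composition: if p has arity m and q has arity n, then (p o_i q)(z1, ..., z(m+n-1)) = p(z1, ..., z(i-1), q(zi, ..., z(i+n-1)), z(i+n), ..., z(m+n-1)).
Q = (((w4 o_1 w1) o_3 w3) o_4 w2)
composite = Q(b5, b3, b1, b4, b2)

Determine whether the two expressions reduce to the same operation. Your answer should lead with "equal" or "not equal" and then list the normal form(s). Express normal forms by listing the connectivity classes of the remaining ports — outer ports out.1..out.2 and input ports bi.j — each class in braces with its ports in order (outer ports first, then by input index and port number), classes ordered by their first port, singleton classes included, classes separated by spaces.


equal: each reduces to {out.1} {out.2} {b1.1, b1.2, b2.1, b4.1} {b2.2} {b3.1} {b3.2} {b4.2} {b5.1} {b5.2}

Normal form of the first expression: {out.1} {out.2} {b1.1, b1.2, b2.1, b4.1} {b2.2} {b3.1} {b3.2} {b4.2} {b5.1} {b5.2}
Normal form of the second expression: {out.1} {out.2} {b1.1, b1.2, b2.1, b4.1} {b2.2} {b3.1} {b3.2} {b4.2} {b5.1} {b5.2}
The normal forms match — equal.


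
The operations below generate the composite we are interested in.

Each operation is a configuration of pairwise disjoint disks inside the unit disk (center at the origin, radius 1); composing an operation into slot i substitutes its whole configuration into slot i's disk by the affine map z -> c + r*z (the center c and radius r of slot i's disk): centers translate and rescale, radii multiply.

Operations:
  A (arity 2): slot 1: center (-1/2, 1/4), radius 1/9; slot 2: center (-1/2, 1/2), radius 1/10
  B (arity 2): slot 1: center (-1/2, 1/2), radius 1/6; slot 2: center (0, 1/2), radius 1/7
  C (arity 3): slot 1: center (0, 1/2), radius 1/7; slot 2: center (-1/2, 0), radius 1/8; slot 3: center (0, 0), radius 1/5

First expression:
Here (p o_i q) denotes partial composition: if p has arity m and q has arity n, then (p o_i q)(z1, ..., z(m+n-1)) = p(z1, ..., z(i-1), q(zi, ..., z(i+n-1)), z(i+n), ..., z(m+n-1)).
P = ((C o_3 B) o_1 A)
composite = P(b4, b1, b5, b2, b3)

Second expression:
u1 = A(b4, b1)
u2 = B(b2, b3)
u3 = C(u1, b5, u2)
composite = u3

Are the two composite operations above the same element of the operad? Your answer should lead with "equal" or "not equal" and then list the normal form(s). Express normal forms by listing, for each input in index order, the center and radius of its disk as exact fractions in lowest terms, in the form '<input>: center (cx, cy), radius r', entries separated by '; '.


Reducing the first expression gives b1: center (-1/14, 4/7), radius 1/70; b2: center (-1/10, 1/10), radius 1/30; b3: center (0, 1/10), radius 1/35; b4: center (-1/14, 15/28), radius 1/63; b5: center (-1/2, 0), radius 1/8
Reducing the second expression gives b1: center (-1/14, 4/7), radius 1/70; b2: center (-1/10, 1/10), radius 1/30; b3: center (0, 1/10), radius 1/35; b4: center (-1/14, 15/28), radius 1/63; b5: center (-1/2, 0), radius 1/8
The normal forms match — equal.

equal — both sides give b1: center (-1/14, 4/7), radius 1/70; b2: center (-1/10, 1/10), radius 1/30; b3: center (0, 1/10), radius 1/35; b4: center (-1/14, 15/28), radius 1/63; b5: center (-1/2, 0), radius 1/8


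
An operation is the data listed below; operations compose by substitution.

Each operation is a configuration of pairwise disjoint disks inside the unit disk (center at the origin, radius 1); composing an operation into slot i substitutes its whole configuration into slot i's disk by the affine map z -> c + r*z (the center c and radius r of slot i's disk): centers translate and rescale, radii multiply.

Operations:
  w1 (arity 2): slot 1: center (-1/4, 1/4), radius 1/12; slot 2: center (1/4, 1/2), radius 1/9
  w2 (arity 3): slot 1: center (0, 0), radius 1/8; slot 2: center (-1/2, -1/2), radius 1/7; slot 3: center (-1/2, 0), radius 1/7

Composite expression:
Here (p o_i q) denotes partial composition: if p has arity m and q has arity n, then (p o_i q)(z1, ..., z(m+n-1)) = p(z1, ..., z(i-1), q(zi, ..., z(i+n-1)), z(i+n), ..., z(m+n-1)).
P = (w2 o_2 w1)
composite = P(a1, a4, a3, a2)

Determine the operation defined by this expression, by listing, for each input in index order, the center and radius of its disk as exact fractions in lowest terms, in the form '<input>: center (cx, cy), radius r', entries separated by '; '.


a1: center (0, 0), radius 1/8; a2: center (-1/2, 0), radius 1/7; a3: center (-13/28, -3/7), radius 1/63; a4: center (-15/28, -13/28), radius 1/84

Nesting under w2 composes maps z -> c + r*z down each a-path.
a1 passes through 1 substitution, ending at center (0, 0), radius 1/8
a4 passes through 2 substitutions, ending at center (-15/28, -13/28), radius 1/84
a3 passes through 2 substitutions, ending at center (-13/28, -3/7), radius 1/63
a2 passes through 1 substitution, ending at center (-1/2, 0), radius 1/7


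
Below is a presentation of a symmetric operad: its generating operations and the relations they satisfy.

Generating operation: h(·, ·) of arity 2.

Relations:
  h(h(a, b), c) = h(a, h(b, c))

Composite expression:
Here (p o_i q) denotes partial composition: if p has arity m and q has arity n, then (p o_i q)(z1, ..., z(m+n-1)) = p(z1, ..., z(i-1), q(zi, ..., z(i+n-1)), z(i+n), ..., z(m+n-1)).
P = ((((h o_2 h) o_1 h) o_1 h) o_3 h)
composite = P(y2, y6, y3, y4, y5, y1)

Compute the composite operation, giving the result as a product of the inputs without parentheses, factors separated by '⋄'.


y2 ⋄ y6 ⋄ y3 ⋄ y4 ⋄ y5 ⋄ y1


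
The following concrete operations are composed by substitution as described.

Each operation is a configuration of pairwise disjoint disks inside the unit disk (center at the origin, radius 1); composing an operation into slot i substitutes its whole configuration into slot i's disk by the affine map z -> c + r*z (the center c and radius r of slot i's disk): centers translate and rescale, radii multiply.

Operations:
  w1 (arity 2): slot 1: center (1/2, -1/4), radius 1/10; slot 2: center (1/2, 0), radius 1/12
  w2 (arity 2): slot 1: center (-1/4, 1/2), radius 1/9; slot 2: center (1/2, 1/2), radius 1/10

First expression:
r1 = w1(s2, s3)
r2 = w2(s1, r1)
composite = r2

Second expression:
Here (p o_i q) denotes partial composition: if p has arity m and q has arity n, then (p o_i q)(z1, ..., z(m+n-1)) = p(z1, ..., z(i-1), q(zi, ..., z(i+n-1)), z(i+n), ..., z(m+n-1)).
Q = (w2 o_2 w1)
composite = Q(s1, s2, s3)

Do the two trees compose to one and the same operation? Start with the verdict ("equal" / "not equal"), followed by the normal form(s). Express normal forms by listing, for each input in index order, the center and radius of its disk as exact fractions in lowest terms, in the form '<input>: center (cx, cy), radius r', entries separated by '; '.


equal — both sides give s1: center (-1/4, 1/2), radius 1/9; s2: center (11/20, 19/40), radius 1/100; s3: center (11/20, 1/2), radius 1/120

Normal form of the first expression: s1: center (-1/4, 1/2), radius 1/9; s2: center (11/20, 19/40), radius 1/100; s3: center (11/20, 1/2), radius 1/120
Normal form of the second expression: s1: center (-1/4, 1/2), radius 1/9; s2: center (11/20, 19/40), radius 1/100; s3: center (11/20, 1/2), radius 1/120
Same normal form: equal.


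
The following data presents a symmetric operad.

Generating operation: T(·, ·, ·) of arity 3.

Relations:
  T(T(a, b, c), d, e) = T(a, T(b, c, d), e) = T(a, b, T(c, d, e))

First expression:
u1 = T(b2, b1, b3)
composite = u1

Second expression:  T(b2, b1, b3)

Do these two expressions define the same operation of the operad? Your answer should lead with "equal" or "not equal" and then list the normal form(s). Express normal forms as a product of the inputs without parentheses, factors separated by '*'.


Normal form of the first expression: b2 * b1 * b3
Normal form of the second expression: b2 * b1 * b3
Same normal form: equal.

equal — both sides give b2 * b1 * b3


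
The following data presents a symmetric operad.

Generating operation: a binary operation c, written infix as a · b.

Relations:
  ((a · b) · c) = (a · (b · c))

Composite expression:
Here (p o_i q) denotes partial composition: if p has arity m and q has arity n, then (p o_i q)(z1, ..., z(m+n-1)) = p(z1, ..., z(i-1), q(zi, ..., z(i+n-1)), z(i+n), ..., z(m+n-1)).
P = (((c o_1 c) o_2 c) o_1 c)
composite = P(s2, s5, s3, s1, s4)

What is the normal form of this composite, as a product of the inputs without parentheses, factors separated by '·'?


s2 · s5 · s3 · s1 · s4

Under associativity of c, the answer is the s's in reading order.
(s2 · s5) reduces to s2 · s5
(s3 · s1) reduces to s3 · s1
((s2 · s5) · (s3 · s1)) reduces to s2 · s5 · s3 · s1
(((s2 · s5) · (s3 · s1)) · s4) reduces to s2 · s5 · s3 · s1 · s4


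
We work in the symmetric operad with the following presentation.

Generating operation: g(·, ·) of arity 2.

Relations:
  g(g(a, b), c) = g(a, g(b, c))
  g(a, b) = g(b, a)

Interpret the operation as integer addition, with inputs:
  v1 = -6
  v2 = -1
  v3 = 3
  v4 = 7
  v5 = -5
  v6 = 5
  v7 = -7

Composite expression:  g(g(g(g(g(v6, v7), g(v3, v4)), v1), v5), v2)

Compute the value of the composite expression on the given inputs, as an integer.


-4


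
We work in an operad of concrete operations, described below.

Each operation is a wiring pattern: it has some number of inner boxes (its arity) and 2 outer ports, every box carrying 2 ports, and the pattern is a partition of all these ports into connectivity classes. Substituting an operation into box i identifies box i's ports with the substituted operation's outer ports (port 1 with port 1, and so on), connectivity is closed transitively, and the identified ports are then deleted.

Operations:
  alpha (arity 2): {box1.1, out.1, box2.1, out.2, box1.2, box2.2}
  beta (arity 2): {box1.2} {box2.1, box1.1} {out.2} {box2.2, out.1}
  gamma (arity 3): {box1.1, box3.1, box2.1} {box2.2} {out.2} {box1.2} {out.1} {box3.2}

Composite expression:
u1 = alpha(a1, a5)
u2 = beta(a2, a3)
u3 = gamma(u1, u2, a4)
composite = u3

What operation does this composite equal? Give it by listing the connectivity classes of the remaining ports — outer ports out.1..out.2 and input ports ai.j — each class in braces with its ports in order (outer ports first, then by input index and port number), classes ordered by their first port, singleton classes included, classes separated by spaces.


{out.1} {out.2} {a1.1, a1.2, a3.2, a4.1, a5.1, a5.2} {a2.1, a3.1} {a2.2} {a4.2}

Treat the ports identified at gamma as solder joints: merge, then drop.
composing alpha on (a1, a5), with out.j its own outer ports: {out.1, out.2, a1.1, a1.2, a5.1, a5.2}
composing beta on (a2, a3), with out.j its own outer ports: {out.1, a3.2} {out.2} {a2.1, a3.1} {a2.2}
composing gamma on (a1, a5, a2, a3, a4), with out.j its own outer ports: {out.1} {out.2} {a1.1, a1.2, a3.2, a4.1, a5.1, a5.2} {a2.1, a3.1} {a2.2} {a4.2}


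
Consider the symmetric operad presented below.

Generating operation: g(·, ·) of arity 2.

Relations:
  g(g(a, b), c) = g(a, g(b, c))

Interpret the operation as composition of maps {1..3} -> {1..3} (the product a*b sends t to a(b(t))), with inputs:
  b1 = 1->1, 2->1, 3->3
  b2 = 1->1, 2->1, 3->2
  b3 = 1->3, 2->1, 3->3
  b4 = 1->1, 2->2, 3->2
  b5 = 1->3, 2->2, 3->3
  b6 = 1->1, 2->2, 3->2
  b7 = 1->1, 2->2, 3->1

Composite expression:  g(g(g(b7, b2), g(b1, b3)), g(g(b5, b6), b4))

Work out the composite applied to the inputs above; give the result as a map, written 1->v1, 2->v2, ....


1->2, 2->1, 3->1

g(b7, b2) = 1->1, 2->1, 3->2
g(b1, b3) = 1->3, 2->1, 3->3
g(g(b7, b2), g(b1, b3)) = 1->2, 2->1, 3->2
g(b5, b6) = 1->3, 2->2, 3->2
g(g(b5, b6), b4) = 1->3, 2->2, 3->2
g(g(g(b7, b2), g(b1, b3)), g(g(b5, b6), b4)) = 1->2, 2->1, 3->1


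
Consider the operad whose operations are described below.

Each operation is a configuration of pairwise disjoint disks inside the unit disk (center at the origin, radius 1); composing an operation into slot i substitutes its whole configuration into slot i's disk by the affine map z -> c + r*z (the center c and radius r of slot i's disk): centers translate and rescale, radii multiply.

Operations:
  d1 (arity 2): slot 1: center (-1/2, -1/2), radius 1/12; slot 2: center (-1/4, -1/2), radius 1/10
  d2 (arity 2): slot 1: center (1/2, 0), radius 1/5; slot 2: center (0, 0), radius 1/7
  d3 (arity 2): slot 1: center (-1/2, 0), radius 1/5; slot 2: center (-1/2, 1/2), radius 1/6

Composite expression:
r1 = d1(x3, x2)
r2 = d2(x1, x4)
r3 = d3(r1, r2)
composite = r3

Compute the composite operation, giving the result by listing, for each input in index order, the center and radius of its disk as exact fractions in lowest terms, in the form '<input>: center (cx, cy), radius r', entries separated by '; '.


x1: center (-5/12, 1/2), radius 1/30; x2: center (-11/20, -1/10), radius 1/50; x3: center (-3/5, -1/10), radius 1/60; x4: center (-1/2, 1/2), radius 1/42

Below d3, radii multiply path by path; the x-disk centers shift.
input x3: applying the 2 nested substitutions gives center (-3/5, -1/10), radius 1/60
input x2: applying the 2 nested substitutions gives center (-11/20, -1/10), radius 1/50
input x1: applying the 2 nested substitutions gives center (-5/12, 1/2), radius 1/30
input x4: applying the 2 nested substitutions gives center (-1/2, 1/2), radius 1/42


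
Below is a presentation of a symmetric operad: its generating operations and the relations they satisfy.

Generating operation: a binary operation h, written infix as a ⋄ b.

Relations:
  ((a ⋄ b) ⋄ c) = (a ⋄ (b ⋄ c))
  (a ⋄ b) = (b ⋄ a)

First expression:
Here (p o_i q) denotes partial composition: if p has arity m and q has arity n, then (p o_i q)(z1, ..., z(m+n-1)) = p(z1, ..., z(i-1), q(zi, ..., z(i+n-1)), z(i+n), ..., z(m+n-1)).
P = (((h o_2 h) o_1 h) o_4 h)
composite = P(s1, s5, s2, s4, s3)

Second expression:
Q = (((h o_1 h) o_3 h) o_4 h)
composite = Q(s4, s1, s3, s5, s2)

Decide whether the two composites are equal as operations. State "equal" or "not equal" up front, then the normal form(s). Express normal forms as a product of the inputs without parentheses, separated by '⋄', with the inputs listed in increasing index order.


equal: each reduces to s1 ⋄ s2 ⋄ s3 ⋄ s4 ⋄ s5

Normal form of the first expression: s1 ⋄ s2 ⋄ s3 ⋄ s4 ⋄ s5
Normal form of the second expression: s1 ⋄ s2 ⋄ s3 ⋄ s4 ⋄ s5
The normal forms match — equal.


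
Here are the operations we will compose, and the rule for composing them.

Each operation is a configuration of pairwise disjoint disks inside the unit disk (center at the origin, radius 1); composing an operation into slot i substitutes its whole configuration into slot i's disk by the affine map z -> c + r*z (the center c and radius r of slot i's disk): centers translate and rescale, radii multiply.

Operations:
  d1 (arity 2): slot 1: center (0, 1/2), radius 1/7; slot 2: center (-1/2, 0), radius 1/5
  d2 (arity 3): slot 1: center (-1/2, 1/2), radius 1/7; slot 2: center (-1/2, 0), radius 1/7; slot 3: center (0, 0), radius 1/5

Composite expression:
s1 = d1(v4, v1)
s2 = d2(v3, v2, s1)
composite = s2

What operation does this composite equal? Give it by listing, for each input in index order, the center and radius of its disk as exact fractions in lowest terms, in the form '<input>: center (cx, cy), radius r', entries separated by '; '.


Affine substitution under d2: radii multiply and v-centers shift.
v3 passes through 1 substitution, ending at center (-1/2, 1/2), radius 1/7
v2 passes through 1 substitution, ending at center (-1/2, 0), radius 1/7
v4 passes through 2 substitutions, ending at center (0, 1/10), radius 1/35
v1 passes through 2 substitutions, ending at center (-1/10, 0), radius 1/25

v1: center (-1/10, 0), radius 1/25; v2: center (-1/2, 0), radius 1/7; v3: center (-1/2, 1/2), radius 1/7; v4: center (0, 1/10), radius 1/35


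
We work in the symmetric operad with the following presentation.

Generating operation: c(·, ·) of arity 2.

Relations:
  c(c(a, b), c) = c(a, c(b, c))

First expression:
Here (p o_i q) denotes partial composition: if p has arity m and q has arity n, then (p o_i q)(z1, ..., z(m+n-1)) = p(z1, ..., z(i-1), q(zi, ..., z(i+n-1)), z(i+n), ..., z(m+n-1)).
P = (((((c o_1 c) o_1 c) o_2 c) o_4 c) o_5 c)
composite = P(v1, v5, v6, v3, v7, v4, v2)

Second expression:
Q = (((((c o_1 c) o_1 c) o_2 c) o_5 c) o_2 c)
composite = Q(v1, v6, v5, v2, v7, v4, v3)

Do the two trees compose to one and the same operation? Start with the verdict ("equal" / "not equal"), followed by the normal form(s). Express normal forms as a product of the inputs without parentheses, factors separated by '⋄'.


not equal: they reduce to v1 ⋄ v5 ⋄ v6 ⋄ v3 ⋄ v7 ⋄ v4 ⋄ v2 and v1 ⋄ v6 ⋄ v5 ⋄ v2 ⋄ v7 ⋄ v4 ⋄ v3

The first composite normalizes to v1 ⋄ v5 ⋄ v6 ⋄ v3 ⋄ v7 ⋄ v4 ⋄ v2
The second composite normalizes to v1 ⋄ v6 ⋄ v5 ⋄ v2 ⋄ v7 ⋄ v4 ⋄ v3
Different reductions; not equal.


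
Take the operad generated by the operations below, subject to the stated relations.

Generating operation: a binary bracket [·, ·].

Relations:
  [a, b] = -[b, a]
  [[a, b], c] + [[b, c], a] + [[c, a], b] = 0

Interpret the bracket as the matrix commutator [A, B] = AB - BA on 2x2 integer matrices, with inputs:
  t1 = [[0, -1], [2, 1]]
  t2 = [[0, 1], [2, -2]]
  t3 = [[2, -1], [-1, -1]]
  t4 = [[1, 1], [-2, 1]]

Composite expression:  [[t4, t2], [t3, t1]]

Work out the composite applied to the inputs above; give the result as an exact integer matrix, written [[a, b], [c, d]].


[[-6, -44], [64, 6]]

[t4, t2] = [[4, -2], [-4, -4]]
[t3, t1] = [[-3, -4], [-5, 3]]
[[t4, t2], [t3, t1]] = [[-6, -44], [64, 6]]


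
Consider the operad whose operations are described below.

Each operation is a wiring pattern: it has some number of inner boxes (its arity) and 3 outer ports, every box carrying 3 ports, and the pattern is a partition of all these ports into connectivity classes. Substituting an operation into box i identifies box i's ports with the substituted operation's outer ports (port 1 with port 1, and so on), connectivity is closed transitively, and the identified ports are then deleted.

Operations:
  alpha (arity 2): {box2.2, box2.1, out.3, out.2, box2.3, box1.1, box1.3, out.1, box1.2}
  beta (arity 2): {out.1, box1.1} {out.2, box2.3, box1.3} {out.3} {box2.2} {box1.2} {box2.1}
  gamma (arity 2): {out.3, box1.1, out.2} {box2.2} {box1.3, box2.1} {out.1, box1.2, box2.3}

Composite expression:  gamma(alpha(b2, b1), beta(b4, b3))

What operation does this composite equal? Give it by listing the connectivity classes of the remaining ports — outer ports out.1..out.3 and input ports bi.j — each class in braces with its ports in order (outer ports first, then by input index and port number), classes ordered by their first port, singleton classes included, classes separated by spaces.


{out.1, out.2, out.3, b1.1, b1.2, b1.3, b2.1, b2.2, b2.3, b4.1} {b3.1} {b3.2} {b3.3, b4.3} {b4.2}

Treat the ports identified at gamma as solder joints: merge, then drop.
after alpha, the pattern on (b2, b1) reads {out.1, out.2, out.3, b1.1, b1.2, b1.3, b2.1, b2.2, b2.3} (out.j = its outer ports)
after beta, the pattern on (b4, b3) reads {out.1, b4.1} {out.2, b3.3, b4.3} {out.3} {b3.1} {b3.2} {b4.2} (out.j = its outer ports)
after gamma, the pattern on (b2, b1, b4, b3) reads {out.1, out.2, out.3, b1.1, b1.2, b1.3, b2.1, b2.2, b2.3, b4.1} {b3.1} {b3.2} {b3.3, b4.3} {b4.2} (out.j = its outer ports)


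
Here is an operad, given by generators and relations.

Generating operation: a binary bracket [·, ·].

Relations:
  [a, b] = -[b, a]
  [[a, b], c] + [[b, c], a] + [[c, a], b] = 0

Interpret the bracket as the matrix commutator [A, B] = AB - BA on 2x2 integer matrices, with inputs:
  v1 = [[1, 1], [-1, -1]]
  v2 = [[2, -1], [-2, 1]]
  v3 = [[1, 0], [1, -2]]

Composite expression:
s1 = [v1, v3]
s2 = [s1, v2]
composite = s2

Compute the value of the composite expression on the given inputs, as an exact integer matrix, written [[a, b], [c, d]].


[[1, 1], [-1, -1]]

[v1, v3] = [[1, -3], [-5, -1]]
[[v1, v3], v2] = [[1, 1], [-1, -1]]


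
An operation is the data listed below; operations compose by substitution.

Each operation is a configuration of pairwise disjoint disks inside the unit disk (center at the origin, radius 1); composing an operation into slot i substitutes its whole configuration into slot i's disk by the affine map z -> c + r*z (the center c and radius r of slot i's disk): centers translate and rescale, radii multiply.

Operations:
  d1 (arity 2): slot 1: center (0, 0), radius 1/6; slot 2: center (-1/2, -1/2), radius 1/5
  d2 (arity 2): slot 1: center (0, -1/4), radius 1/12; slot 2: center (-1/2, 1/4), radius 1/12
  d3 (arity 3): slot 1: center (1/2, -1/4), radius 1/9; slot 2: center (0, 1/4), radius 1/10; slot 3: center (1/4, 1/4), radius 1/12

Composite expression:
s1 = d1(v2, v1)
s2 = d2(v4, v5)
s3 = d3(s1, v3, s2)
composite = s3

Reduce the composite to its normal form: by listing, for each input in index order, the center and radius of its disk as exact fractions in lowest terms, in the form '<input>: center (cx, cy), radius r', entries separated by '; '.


v1: center (4/9, -11/36), radius 1/45; v2: center (1/2, -1/4), radius 1/54; v3: center (0, 1/4), radius 1/10; v4: center (1/4, 11/48), radius 1/144; v5: center (5/24, 13/48), radius 1/144

Affine substitution under d3: radii multiply and v-centers shift.
v2: after 2 affine steps, its disk has center (1/2, -1/4), radius 1/54
v1: after 2 affine steps, its disk has center (4/9, -11/36), radius 1/45
v3: after 1 affine step, its disk has center (0, 1/4), radius 1/10
v4: after 2 affine steps, its disk has center (1/4, 11/48), radius 1/144
v5: after 2 affine steps, its disk has center (5/24, 13/48), radius 1/144


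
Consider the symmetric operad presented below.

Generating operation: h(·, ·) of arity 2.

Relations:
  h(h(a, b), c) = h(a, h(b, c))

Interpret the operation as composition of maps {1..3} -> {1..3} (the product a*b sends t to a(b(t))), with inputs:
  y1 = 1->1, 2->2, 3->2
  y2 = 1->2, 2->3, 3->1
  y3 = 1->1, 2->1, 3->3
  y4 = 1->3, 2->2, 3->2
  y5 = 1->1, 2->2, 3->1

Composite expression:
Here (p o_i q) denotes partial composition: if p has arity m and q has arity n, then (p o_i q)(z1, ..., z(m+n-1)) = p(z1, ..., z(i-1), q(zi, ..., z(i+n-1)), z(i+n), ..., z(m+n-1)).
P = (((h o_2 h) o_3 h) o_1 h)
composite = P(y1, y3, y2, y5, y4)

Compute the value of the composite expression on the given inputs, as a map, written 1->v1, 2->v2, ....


h(y1, y3) = 1->1, 2->1, 3->2
h(y5, y4) = 1->1, 2->2, 3->2
h(y2, h(y5, y4)) = 1->2, 2->3, 3->3
h(h(y1, y3), h(y2, h(y5, y4))) = 1->1, 2->2, 3->2

1->1, 2->2, 3->2


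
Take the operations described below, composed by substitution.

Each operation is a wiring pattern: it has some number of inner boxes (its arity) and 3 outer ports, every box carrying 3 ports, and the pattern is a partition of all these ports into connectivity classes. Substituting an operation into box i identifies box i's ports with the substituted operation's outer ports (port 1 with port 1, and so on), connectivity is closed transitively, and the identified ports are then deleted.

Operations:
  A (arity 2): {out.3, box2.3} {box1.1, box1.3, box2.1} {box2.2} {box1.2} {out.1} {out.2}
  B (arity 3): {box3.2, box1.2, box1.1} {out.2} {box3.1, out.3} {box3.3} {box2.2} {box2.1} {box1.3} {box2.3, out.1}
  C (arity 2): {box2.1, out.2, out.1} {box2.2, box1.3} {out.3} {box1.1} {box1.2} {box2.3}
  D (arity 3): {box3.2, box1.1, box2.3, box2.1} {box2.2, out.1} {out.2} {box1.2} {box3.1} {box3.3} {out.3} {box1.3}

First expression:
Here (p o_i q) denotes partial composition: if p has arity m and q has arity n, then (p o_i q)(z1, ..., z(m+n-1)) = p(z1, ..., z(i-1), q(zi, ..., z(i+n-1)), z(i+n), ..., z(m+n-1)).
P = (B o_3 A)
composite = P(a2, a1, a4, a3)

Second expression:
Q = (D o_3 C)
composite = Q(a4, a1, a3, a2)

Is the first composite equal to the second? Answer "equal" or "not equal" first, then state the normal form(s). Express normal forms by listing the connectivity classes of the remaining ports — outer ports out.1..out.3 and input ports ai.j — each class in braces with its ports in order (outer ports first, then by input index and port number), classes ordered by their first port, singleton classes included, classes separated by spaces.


not equal — first {out.1, a1.3} {out.2} {out.3} {a1.1} {a1.2} {a2.1, a2.2} {a2.3} {a3.1, a4.1, a4.3} {a3.2} {a3.3} {a4.2}, second {out.1, a1.2} {out.2} {out.3} {a1.1, a1.3, a2.1, a4.1} {a2.2, a3.3} {a2.3} {a3.1} {a3.2} {a4.2} {a4.3}

Reducing the first expression gives {out.1, a1.3} {out.2} {out.3} {a1.1} {a1.2} {a2.1, a2.2} {a2.3} {a3.1, a4.1, a4.3} {a3.2} {a3.3} {a4.2}
Reducing the second expression gives {out.1, a1.2} {out.2} {out.3} {a1.1, a1.3, a2.1, a4.1} {a2.2, a3.3} {a2.3} {a3.1} {a3.2} {a4.2} {a4.3}
They disagree, so not equal.


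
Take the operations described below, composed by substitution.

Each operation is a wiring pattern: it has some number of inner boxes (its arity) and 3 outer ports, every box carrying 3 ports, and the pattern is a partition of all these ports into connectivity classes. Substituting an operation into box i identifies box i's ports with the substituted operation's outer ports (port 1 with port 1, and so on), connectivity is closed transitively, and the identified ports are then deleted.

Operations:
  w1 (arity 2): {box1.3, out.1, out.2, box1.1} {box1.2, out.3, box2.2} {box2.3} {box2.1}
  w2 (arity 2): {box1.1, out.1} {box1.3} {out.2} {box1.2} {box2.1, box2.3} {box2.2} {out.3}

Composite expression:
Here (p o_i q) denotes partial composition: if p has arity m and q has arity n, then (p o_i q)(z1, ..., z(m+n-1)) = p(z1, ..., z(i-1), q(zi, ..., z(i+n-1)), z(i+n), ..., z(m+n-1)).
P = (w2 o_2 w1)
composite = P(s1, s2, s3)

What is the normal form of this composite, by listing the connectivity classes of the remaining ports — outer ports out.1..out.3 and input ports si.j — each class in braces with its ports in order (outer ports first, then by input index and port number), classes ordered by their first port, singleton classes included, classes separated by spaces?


{out.1, s1.1} {out.2} {out.3} {s1.2} {s1.3} {s2.1, s2.2, s2.3, s3.2} {s3.1} {s3.3}

Substituting into w2 glues patterns; closure does the rest.
after w1, the pattern on (s2, s3) reads {out.1, out.2, s2.1, s2.3} {out.3, s2.2, s3.2} {s3.1} {s3.3} (out.j = its outer ports)
after w2, the pattern on (s1, s2, s3) reads {out.1, s1.1} {out.2} {out.3} {s1.2} {s1.3} {s2.1, s2.2, s2.3, s3.2} {s3.1} {s3.3} (out.j = its outer ports)


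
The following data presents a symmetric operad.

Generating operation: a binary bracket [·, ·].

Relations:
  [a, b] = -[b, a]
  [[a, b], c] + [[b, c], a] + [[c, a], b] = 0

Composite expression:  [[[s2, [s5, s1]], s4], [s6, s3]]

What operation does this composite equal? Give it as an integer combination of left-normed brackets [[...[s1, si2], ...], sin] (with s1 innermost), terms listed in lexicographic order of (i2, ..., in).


-[[[[[s1, s5], s2], s4], s3], s6] + [[[[[s1, s5], s2], s4], s6], s3]

A multilinear Lie element is pinned by s1-initial words (s1 innermost).
Composite bracket: [[[s2, [s5, s1]], s4], [s6, s3]]
Expanding via [a, b] = ab - ba: 32 signed words (2^5 = 32).
The s1-initial words carry the normal form:
  word s1s5s2s4s3s6 has sign -1, contributing -[[[[[s1, s5], s2], s4], s3], s6]
  word s1s5s2s4s6s3 has sign +1, contributing +[[[[[s1, s5], s2], s4], s6], s3]


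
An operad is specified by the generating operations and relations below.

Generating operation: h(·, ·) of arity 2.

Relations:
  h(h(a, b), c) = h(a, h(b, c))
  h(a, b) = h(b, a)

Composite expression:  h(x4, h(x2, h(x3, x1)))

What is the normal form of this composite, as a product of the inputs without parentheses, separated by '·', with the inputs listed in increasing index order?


x1 · x2 · x3 · x4

Any arrangement under h is one operation, so sort the x-inputs.
h(x3, x1) linearizes to x3 · x1
h(x2, h(x3, x1)) linearizes to x2 · x3 · x1
h(x4, h(x2, h(x3, x1))) linearizes to x4 · x2 · x3 · x1
putting the inputs in ascending order: x1 · x2 · x3 · x4


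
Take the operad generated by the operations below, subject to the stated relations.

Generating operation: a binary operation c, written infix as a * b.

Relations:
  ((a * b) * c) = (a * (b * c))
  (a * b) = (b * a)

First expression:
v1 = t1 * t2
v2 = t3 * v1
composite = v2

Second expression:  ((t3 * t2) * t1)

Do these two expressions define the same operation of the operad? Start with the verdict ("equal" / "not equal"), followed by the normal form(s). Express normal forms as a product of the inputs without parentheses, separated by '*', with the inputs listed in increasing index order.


The first expression, normalized: t1 * t2 * t3
The second expression, normalized: t1 * t2 * t3
The normal forms match — equal.

equal; both compose to t1 * t2 * t3


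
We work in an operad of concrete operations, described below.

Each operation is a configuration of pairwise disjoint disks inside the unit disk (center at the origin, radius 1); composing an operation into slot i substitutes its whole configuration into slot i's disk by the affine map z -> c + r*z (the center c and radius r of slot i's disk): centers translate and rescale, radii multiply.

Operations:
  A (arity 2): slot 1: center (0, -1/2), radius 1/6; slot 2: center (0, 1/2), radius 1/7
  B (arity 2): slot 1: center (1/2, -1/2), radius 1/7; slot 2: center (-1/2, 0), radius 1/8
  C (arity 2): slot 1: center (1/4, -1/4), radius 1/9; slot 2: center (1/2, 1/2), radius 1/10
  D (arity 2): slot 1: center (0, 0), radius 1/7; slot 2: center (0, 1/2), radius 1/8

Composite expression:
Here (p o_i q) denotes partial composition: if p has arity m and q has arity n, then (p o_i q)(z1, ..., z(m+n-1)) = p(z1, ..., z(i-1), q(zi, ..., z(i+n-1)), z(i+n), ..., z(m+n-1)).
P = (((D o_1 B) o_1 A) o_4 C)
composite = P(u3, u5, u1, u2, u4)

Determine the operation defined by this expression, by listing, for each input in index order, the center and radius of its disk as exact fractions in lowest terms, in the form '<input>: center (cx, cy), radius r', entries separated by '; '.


u1: center (-1/14, 0), radius 1/56; u2: center (1/32, 15/32), radius 1/72; u3: center (1/14, -4/49), radius 1/294; u4: center (1/16, 9/16), radius 1/80; u5: center (1/14, -3/49), radius 1/343

Affine substitution under D: radii multiply and u-centers shift.
u3 passes through 3 substitutions, ending at center (1/14, -4/49), radius 1/294
u5 passes through 3 substitutions, ending at center (1/14, -3/49), radius 1/343
u1 passes through 2 substitutions, ending at center (-1/14, 0), radius 1/56
u2 passes through 2 substitutions, ending at center (1/32, 15/32), radius 1/72
u4 passes through 2 substitutions, ending at center (1/16, 9/16), radius 1/80


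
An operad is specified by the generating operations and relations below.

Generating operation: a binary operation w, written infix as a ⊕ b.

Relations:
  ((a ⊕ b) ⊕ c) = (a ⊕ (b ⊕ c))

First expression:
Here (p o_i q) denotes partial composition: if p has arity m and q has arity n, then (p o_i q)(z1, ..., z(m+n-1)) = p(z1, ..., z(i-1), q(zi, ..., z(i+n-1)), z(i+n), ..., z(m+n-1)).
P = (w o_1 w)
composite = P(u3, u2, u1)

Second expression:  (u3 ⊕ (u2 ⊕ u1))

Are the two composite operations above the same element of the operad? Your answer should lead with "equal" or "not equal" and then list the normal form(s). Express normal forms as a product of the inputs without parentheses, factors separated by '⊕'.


equal: each reduces to u3 ⊕ u2 ⊕ u1

Normal form of the first expression: u3 ⊕ u2 ⊕ u1
Normal form of the second expression: u3 ⊕ u2 ⊕ u1
One common form — equal.


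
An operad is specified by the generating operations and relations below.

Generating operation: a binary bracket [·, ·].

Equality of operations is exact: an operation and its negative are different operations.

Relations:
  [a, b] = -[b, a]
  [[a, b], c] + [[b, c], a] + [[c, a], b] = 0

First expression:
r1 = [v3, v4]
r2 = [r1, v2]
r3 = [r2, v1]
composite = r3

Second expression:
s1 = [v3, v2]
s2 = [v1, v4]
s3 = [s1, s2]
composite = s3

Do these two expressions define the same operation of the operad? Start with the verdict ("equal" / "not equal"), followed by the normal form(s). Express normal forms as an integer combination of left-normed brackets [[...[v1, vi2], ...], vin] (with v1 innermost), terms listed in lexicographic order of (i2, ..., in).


Reducing the first expression gives [[[v1, v2], v3], v4] - [[[v1, v2], v4], v3] - [[[v1, v3], v4], v2] + [[[v1, v4], v3], v2]
Reducing the second expression gives [[[v1, v4], v2], v3] - [[[v1, v4], v3], v2]
Distinct normal forms: not equal.

not equal; first: [[[v1, v2], v3], v4] - [[[v1, v2], v4], v3] - [[[v1, v3], v4], v2] + [[[v1, v4], v3], v2]; second: [[[v1, v4], v2], v3] - [[[v1, v4], v3], v2]


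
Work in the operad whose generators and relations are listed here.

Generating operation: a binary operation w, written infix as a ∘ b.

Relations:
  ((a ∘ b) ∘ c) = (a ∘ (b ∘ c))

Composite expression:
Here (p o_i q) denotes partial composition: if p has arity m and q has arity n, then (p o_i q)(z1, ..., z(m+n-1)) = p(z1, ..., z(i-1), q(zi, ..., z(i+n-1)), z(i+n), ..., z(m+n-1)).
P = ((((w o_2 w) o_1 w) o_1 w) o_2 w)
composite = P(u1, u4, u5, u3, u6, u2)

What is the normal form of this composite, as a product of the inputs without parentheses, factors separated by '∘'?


Key point: w is associative — brackets drop, the u-order remains.
(u4 ∘ u5) reduces to u4 ∘ u5
(u1 ∘ (u4 ∘ u5)) reduces to u1 ∘ u4 ∘ u5
((u1 ∘ (u4 ∘ u5)) ∘ u3) reduces to u1 ∘ u4 ∘ u5 ∘ u3
(u6 ∘ u2) reduces to u6 ∘ u2
(((u1 ∘ (u4 ∘ u5)) ∘ u3) ∘ (u6 ∘ u2)) reduces to u1 ∘ u4 ∘ u5 ∘ u3 ∘ u6 ∘ u2

u1 ∘ u4 ∘ u5 ∘ u3 ∘ u6 ∘ u2


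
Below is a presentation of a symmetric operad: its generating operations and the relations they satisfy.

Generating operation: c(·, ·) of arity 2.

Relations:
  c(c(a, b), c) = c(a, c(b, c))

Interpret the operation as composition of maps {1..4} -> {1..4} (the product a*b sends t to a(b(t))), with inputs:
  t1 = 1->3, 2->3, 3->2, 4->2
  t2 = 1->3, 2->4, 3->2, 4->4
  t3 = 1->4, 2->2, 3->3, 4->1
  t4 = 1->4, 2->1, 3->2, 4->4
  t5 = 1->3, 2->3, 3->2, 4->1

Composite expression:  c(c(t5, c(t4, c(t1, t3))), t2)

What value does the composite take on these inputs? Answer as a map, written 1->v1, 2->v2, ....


1->3, 2->3, 3->3, 4->3

c(t1, t3) = 1->2, 2->3, 3->2, 4->3
c(t4, c(t1, t3)) = 1->1, 2->2, 3->1, 4->2
c(t5, c(t4, c(t1, t3))) = 1->3, 2->3, 3->3, 4->3
c(c(t5, c(t4, c(t1, t3))), t2) = 1->3, 2->3, 3->3, 4->3


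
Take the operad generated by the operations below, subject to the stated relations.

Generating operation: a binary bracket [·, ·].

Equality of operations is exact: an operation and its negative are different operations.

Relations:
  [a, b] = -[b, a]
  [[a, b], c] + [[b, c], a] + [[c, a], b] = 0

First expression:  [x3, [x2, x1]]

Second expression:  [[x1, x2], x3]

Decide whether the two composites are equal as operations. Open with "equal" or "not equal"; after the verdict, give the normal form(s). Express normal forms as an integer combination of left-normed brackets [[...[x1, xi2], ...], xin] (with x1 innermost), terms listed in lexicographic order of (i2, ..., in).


equal — both sides give [[x1, x2], x3]

Reducing the first expression gives [[x1, x2], x3]
Reducing the second expression gives [[x1, x2], x3]
Identical normal forms: equal.


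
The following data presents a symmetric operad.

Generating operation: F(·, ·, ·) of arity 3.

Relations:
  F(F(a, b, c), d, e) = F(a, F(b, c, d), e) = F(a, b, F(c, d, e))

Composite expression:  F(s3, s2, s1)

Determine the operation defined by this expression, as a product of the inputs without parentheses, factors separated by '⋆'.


Key point: F is associative — brackets drop, the s-order remains.
F(s3, s2, s1) linearizes to s3 ⋆ s2 ⋆ s1

s3 ⋆ s2 ⋆ s1


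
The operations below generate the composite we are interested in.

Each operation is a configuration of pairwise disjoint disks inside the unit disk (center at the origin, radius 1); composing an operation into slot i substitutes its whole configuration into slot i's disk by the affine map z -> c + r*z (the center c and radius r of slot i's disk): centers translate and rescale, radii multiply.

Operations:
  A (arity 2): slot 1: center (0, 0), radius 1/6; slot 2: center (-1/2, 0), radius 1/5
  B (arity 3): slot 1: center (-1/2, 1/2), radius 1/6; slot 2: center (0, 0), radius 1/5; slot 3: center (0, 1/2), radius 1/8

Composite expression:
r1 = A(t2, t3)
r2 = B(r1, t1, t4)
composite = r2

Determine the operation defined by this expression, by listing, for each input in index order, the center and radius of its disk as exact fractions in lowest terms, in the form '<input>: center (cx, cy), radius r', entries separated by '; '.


t1: center (0, 0), radius 1/5; t2: center (-1/2, 1/2), radius 1/36; t3: center (-7/12, 1/2), radius 1/30; t4: center (0, 1/2), radius 1/8

Below B, radii multiply path by path; the t-disk centers shift.
input t2: applying the 2 nested substitutions gives center (-1/2, 1/2), radius 1/36
input t3: applying the 2 nested substitutions gives center (-7/12, 1/2), radius 1/30
input t1: applying the 1 nested substitution gives center (0, 0), radius 1/5
input t4: applying the 1 nested substitution gives center (0, 1/2), radius 1/8


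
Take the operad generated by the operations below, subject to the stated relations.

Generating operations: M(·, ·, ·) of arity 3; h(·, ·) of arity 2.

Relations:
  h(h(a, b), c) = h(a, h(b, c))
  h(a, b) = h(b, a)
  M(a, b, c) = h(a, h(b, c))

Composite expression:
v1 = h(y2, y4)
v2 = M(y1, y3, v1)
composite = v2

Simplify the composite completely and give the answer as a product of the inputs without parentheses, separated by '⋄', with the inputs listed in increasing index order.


y1 ⋄ y2 ⋄ y3 ⋄ y4

Key point: M commutes, so take the y-inputs in any fixed order.
h(y2, y4) linearizes to y2 ⋄ y4
M(y1, y3, h(y2, y4)) linearizes to y1 ⋄ y3 ⋄ y2 ⋄ y4
the factors in increasing index order: y1 ⋄ y2 ⋄ y3 ⋄ y4
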